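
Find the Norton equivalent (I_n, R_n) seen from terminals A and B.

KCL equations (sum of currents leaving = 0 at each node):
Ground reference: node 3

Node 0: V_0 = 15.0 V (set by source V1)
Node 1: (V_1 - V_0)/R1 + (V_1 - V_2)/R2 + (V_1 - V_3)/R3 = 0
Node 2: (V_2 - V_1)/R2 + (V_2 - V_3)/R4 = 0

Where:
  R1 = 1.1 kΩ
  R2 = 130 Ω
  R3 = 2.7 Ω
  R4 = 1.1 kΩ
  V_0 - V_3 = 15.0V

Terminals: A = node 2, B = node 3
Find the Thévenin equivalent first; then I_n = V_th/R_th and R_n = R_th.
Step 1 — V_th is the open-circuit voltage V_A - V_B (nothing connected across the terminals).
Nodal analysis, taking node 3 as the 0 V reference.
Source V1 fixes V_0 = 15 V.
KCL at each unknown node (sum of currents leaving = 0; resistances in Ω):
  Node 1: (V_1 - 15)/1100 + (V_1 - V_2)/130 + (V_1 - 0)/2.7 = 0
  Node 2: (V_2 - V_1)/130 + (V_2 - 0)/1100 = 0
Collecting terms (coefficients in siemens):
  0.379·V_1 - 0.007692·V_2 = 0.01364
  0.008601·V_2 - 0.007692·V_1 = 0
Determinant D = (0.379)(0.008601) - (-0.007692)(-0.007692) = 0.003201
V_1 = [(0.01364)(0.008601) - (-0.007692)(0)]/D = 0.03665 V
V_2 = [(0.379)(0) - (0.01364)(-0.007692)]/D = 0.03277 V
V_th = V_2 - V_3 = 0.03277 - 0 = 0.03277 V
Step 2 — R_th: zero the source — replace V1 by a short circuit (node 3 merges into node 0) — and find the resistance seen between A (node 2) and B (node 0).
Reduce the network between node 2 (A) and node 0 (B) by series/parallel combination:
  Rp1 = R1 ‖ R3 (parallel, both between nodes 0 and 1) = 1/(1/1100 + 1/2.7) = 2.693 Ω
  Rs1 = R2 + Rp1 (series, joined only at node 1) = 130 + 2.693 = 132.7 Ω
  Rp2 = R4 ‖ Rs1 (parallel, both between nodes 0 and 2) = 1/(1/1100 + 1/132.7) = 118.4 Ω
R_th = 118.4 Ω
I_n = V_th/R_th = 0.03277/118.4 = 0.0002768 A, and R_n = R_th = 118.4 Ω

Final answer: I_n = 0.0002768 A, R_n = 118.4 Ω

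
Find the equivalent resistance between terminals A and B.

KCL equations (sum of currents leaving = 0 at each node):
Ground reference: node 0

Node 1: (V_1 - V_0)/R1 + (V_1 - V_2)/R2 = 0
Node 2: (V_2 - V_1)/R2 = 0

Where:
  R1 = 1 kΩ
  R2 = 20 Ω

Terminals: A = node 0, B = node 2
Reduce the network between node 0 (A) and node 2 (B) by series/parallel combination:
  Rs1 = R1 + R2 (series, joined only at node 1) = 1000 + 20 = 1020 Ω
R_eq = 1.02 kΩ

Final answer: 1.02 kΩ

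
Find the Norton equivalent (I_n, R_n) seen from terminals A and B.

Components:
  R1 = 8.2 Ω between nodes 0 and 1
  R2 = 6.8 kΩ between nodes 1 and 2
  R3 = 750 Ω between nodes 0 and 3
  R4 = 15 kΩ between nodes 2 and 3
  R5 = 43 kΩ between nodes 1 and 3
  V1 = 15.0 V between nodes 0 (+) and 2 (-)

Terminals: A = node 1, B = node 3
Find the Thévenin equivalent first; then I_n = V_th/R_th and R_n = R_th.
Step 1 — V_th is the open-circuit voltage V_A - V_B (nothing connected across the terminals).
Nodal analysis, taking node 2 as the 0 V reference.
Source V1 fixes V_0 = 15 V.
KCL at each unknown node (sum of currents leaving = 0; resistances in Ω):
  Node 1: (V_1 - 15)/8.2 + (V_1 - 0)/6800 + (V_1 - V_3)/43000 = 0
  Node 3: (V_3 - 15)/750 + (V_3 - 0)/15000 + (V_3 - V_1)/43000 = 0
Collecting terms (coefficients in siemens):
  0.1221·V_1 - 0.00002326·V_3 = 1.829
  0.001423·V_3 - 0.00002326·V_1 = 0.02
Determinant D = (0.1221)(0.001423) - (-0.00002326)(-0.00002326) = 0.0001738
V_1 = [(1.829)(0.001423) - (-0.00002326)(0.02)]/D = 14.98 V
V_3 = [(0.1221)(0.02) - (1.829)(-0.00002326)]/D = 14.3 V
V_th = V_1 - V_3 = 14.98 - 14.3 = 0.6847 V
Step 2 — R_th: zero the source — replace V1 by a short circuit (node 2 merges into node 0) — and find the resistance seen between A (node 1) and B (node 3).
Reduce the network between node 1 (A) and node 3 (B) by series/parallel combination:
  Rp1 = R1 ‖ R2 (parallel, both between nodes 0 and 1) = 1/(1/8.2 + 1/6800) = 8.19 Ω
  Rp2 = R3 ‖ R4 (parallel, both between nodes 0 and 3) = 1/(1/750 + 1/15000) = 714.3 Ω
  Rs1 = Rp1 + Rp2 (series, joined only at node 0) = 8.19 + 714.3 = 722.5 Ω
  Rp3 = R5 ‖ Rs1 (parallel, both between nodes 1 and 3) = 1/(1/43000 + 1/722.5) = 710.5 Ω
R_th = 710.5 Ω
I_n = V_th/R_th = 0.6847/710.5 = 0.0009637 A, and R_n = R_th = 710.5 Ω

Final answer: I_n = 0.0009637 A, R_n = 710.5 Ω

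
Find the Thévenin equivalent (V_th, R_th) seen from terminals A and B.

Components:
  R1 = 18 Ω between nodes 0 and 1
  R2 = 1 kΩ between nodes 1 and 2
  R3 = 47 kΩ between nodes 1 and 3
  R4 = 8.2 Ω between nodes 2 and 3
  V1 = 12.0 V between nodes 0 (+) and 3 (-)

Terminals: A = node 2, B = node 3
Step 1 — V_th is the open-circuit voltage V_A - V_B (nothing connected across the terminals).
Nodal analysis, taking node 3 as the 0 V reference.
Source V1 fixes V_0 = 12 V.
KCL at each unknown node (sum of currents leaving = 0; resistances in Ω):
  Node 1: (V_1 - 12)/18 + (V_1 - V_2)/1000 + (V_1 - 0)/47000 = 0
  Node 2: (V_2 - V_1)/1000 + (V_2 - 0)/8.2 = 0
Collecting terms (coefficients in siemens):
  0.05658·V_1 - 0.001·V_2 = 0.6667
  0.123·V_2 - 0.001·V_1 = 0
Determinant D = (0.05658)(0.123) - (-0.001)(-0.001) = 0.006955
V_1 = [(0.6667)(0.123) - (-0.001)(0)]/D = 11.79 V
V_2 = [(0.05658)(0) - (0.6667)(-0.001)]/D = 0.09585 V
V_th = V_2 - V_3 = 0.09585 - 0 = 0.09585 V
Step 2 — R_th: zero the source — replace V1 by a short circuit (node 3 merges into node 0) — and find the resistance seen between A (node 2) and B (node 0).
Reduce the network between node 2 (A) and node 0 (B) by series/parallel combination:
  Rp1 = R1 ‖ R3 (parallel, both between nodes 0 and 1) = 1/(1/18 + 1/47000) = 17.99 Ω
  Rs1 = R2 + Rp1 (series, joined only at node 1) = 1000 + 17.99 = 1018 Ω
  Rp2 = R4 ‖ Rs1 (parallel, both between nodes 0 and 2) = 1/(1/8.2 + 1/1018) = 8.134 Ω
R_th = 8.134 Ω

Final answer: V_th = 0.09585 V, R_th = 8.134 Ω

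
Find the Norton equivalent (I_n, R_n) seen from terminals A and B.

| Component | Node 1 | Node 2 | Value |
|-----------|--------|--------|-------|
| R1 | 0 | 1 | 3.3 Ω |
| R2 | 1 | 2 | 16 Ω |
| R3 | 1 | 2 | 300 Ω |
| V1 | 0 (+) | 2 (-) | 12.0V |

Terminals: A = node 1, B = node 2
Find the Thévenin equivalent first; then I_n = V_th/R_th and R_n = R_th.
Step 1 — V_th is the open-circuit voltage V_A - V_B (nothing connected across the terminals).
Nodal analysis, taking node 2 as the 0 V reference.
Source V1 fixes V_0 = 12 V.
KCL at each unknown node (sum of currents leaving = 0; resistances in Ω):
  Node 1: (V_1 - 12)/3.3 + (V_1 - 0)/16 + (V_1 - 0)/300 = 0
Collecting terms: 0.3689 × V_1 = 3.636  =>  V_1 = 9.858 V
V_th = V_1 - V_2 = 9.858 - 0 = 9.858 V
Step 2 — R_th: zero the source — replace V1 by a short circuit (node 2 merges into node 0) — and find the resistance seen between A (node 1) and B (node 0).
Reduce the network between node 1 (A) and node 0 (B) by series/parallel combination:
  Rp1 = R1 ‖ R2 ‖ R3 (parallel, all between nodes 0 and 1) = 1/(1/3.3 + 1/16 + 1/300) = 2.711 Ω
R_th = 2.711 Ω
I_n = V_th/R_th = 9.858/2.711 = 3.636 A, and R_n = R_th = 2.711 Ω

Final answer: I_n = 3.636 A, R_n = 2.711 Ω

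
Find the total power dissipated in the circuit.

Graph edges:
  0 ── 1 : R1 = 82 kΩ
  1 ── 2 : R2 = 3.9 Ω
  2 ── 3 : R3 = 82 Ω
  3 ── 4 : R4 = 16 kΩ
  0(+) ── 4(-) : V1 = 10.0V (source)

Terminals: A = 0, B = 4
Nodal analysis, taking node 4 as the 0 V reference.
Source V1 fixes V_0 = 10 V.
KCL at each unknown node (sum of currents leaving = 0; resistances in Ω):
  Node 1: (V_1 - 10)/82000 + (V_1 - V_2)/3.9 = 0
  Node 2: (V_2 - V_1)/3.9 + (V_2 - V_3)/82 = 0
  Node 3: (V_3 - V_2)/82 + (V_3 - 0)/16000 = 0
Collecting terms (coefficients in siemens):
  0.2564·V_1 - 0.2564·V_2 = 0.000122
  0.2686·V_2 - 0.2564·V_1 - 0.0122·V_3 = 0
  0.01226·V_3 - 0.0122·V_2 = 0
Solving these 3 simultaneous equations (Gaussian elimination) gives:
  V_1 = 1.64 V, V_2 = 1.64 V, V_3 = 1.631 V
Power in each resistor, P = (ΔV)²/R:
  P_R1 = (10 - 1.64)²/82000 = 0.0008523 W
  P_R2 = (1.64 - 1.64)²/3.9 = 0.00000004054 W
  P_R3 = (1.64 - 1.631)²/82 = 0.0000008523 W
  P_R4 = (1.631 - 0)²/16000 = 0.0001663 W
P_total = P_R1 + P_R2 + P_R3 + P_R4 = 0.00102 W

Final answer: 0.00102 W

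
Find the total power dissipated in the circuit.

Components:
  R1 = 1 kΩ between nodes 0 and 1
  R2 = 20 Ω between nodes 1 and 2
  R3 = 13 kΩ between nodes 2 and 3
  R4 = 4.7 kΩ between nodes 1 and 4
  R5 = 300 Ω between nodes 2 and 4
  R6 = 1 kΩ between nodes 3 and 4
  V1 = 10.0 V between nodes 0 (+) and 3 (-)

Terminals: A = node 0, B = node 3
Nodal analysis, taking node 3 as the 0 V reference.
Source V1 fixes V_0 = 10 V.
KCL at each unknown node (sum of currents leaving = 0; resistances in Ω):
  Node 1: (V_1 - 10)/1000 + (V_1 - V_2)/20 + (V_1 - V_4)/4700 = 0
  Node 2: (V_2 - V_1)/20 + (V_2 - 0)/13000 + (V_2 - V_4)/300 = 0
  Node 4: (V_4 - V_1)/4700 + (V_4 - V_2)/300 + (V_4 - 0)/1000 = 0
Collecting terms (coefficients in siemens):
  0.05121·V_1 - 0.05·V_2 - 0.0002128·V_4 = 0.01
  0.05341·V_2 - 0.05·V_1 - 0.003333·V_4 = 0
  0.004546·V_4 - 0.0002128·V_1 - 0.003333·V_2 = 0
Solving these 3 simultaneous equations (Gaussian elimination) gives:
  V_1 = 5.423 V, V_2 = 5.337 V, V_4 = 4.167 V
Power in each resistor, P = (ΔV)²/R:
  P_R1 = (10 - 5.423)²/1000 = 0.02095 W
  P_R2 = (5.423 - 5.337)²/20 = 0.0003715 W
  P_R3 = (5.337 - 0)²/13000 = 0.002191 W
  P_R4 = (5.423 - 4.167)²/4700 = 0.0003357 W
  P_R5 = (5.337 - 4.167)²/300 = 0.004562 W
  P_R6 = (0 - 4.167)²/1000 = 0.01736 W
P_total = P_R1 + P_R2 + P_R3 + P_R4 + P_R5 + P_R6 = 0.04577 W

Final answer: 0.04577 W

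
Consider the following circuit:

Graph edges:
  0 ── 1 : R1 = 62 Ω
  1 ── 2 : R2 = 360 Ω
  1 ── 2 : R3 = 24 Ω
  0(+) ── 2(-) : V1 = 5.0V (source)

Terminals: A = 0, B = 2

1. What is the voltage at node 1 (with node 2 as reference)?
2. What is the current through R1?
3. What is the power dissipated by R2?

Nodal analysis, taking node 2 as the 0 V reference.
Source V1 fixes V_0 = 5 V.
KCL at each unknown node (sum of currents leaving = 0; resistances in Ω):
  Node 1: (V_1 - 5)/62 + (V_1 - 0)/360 + (V_1 - 0)/24 = 0
Collecting terms: 0.06057 × V_1 = 0.08065  =>  V_1 = 1.331 V
Part 1:
  Read off the nodal solution: V_1 = 1.331 V
Part 2:
  I_R1 = (V_0 - V_1)/R1 = (5 - 1.331)/62 = 0.05917 A
  Magnitude: I_R1 = 0.05917 A
Part 3:
  I_R2 = (V_1 - V_2)/R2 = (1.331 - 0)/360 = 0.003698 A
  P_R2 = I_R2² × R2 = (0.003698)² × 360 = 0.004924 W

Final answers:
1. V_1 = 1.331 V
2. I_R1 = 0.05917 A
3. P_R2 = 0.004924 W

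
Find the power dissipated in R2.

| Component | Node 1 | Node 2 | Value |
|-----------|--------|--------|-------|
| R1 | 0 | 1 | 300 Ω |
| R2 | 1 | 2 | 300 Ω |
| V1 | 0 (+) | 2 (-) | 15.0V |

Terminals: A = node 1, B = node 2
Nodal analysis, taking node 2 as the 0 V reference.
Source V1 fixes V_0 = 15 V.
KCL at each unknown node (sum of currents leaving = 0; resistances in Ω):
  Node 1: (V_1 - 15)/300 + (V_1 - 0)/300 = 0
Collecting terms: 0.006667 × V_1 = 0.05  =>  V_1 = 7.5 V
I_R2 = (V_1 - V_2)/R2 = (7.5 - 0)/300 = 0.025 A
P_R2 = I_R2² × R2 = (0.025)² × 300 = 0.1875 W

Final answer: 0.1875 W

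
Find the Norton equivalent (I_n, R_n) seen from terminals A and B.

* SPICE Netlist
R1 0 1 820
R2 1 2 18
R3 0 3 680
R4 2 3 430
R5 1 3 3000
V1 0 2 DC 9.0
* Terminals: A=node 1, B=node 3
Find the Thévenin equivalent first; then I_n = V_th/R_th and R_n = R_th.
Step 1 — V_th is the open-circuit voltage V_A - V_B (nothing connected across the terminals).
Nodal analysis, taking node 2 as the 0 V reference.
Source V1 fixes V_0 = 9 V.
KCL at each unknown node (sum of currents leaving = 0; resistances in Ω):
  Node 1: (V_1 - 9)/820 + (V_1 - 0)/18 + (V_1 - V_3)/3000 = 0
  Node 3: (V_3 - 9)/680 + (V_3 - 0)/430 + (V_3 - V_1)/3000 = 0
Collecting terms (coefficients in siemens):
  0.05711·V_1 - 0.0003333·V_3 = 0.01098
  0.00413·V_3 - 0.0003333·V_1 = 0.01324
Determinant D = (0.05711)(0.00413) - (-0.0003333)(-0.0003333) = 0.0002357
V_1 = [(0.01098)(0.00413) - (-0.0003333)(0.01324)]/D = 0.211 V
V_3 = [(0.05711)(0.01324) - (0.01098)(-0.0003333)]/D = 3.222 V
V_th = V_1 - V_3 = 0.211 - 3.222 = -3.011 V
Step 2 — R_th: zero the source — replace V1 by a short circuit (node 2 merges into node 0) — and find the resistance seen between A (node 1) and B (node 3).
Reduce the network between node 1 (A) and node 3 (B) by series/parallel combination:
  Rp1 = R1 ‖ R2 (parallel, both between nodes 0 and 1) = 1/(1/820 + 1/18) = 17.61 Ω
  Rp2 = R3 ‖ R4 (parallel, both between nodes 0 and 3) = 1/(1/680 + 1/430) = 263.4 Ω
  Rs1 = Rp1 + Rp2 (series, joined only at node 0) = 17.61 + 263.4 = 281 Ω
  Rp3 = R5 ‖ Rs1 (parallel, both between nodes 1 and 3) = 1/(1/3000 + 1/281) = 257 Ω
R_th = 257 Ω
I_n = V_th/R_th = -3.011/257 = -0.01172 A, and R_n = R_th = 257 Ω

Final answer: I_n = -0.01172 A, R_n = 257 Ω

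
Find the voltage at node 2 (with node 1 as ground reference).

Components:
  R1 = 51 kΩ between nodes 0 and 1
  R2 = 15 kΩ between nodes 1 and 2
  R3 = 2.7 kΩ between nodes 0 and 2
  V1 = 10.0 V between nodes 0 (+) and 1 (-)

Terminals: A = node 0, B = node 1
Nodal analysis, taking node 1 as the 0 V reference.
Source V1 fixes V_0 = 10 V.
KCL at each unknown node (sum of currents leaving = 0; resistances in Ω):
  Node 2: (V_2 - 0)/15000 + (V_2 - 10)/2700 = 0
Collecting terms: 0.000437 × V_2 = 0.003704  =>  V_2 = 8.475 V
The requested potential is V_2 = 8.475 V.

Final answer: V_2 = 8.475 V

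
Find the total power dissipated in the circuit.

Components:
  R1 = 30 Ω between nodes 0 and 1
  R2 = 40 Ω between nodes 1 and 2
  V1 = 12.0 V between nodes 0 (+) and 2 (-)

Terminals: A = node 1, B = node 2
Nodal analysis, taking node 2 as the 0 V reference.
Source V1 fixes V_0 = 12 V.
KCL at each unknown node (sum of currents leaving = 0; resistances in Ω):
  Node 1: (V_1 - 12)/30 + (V_1 - 0)/40 = 0
Collecting terms: 0.05833 × V_1 = 0.4  =>  V_1 = 6.857 V
Power in each resistor, P = (ΔV)²/R:
  P_R1 = (12 - 6.857)²/30 = 0.8816 W
  P_R2 = (6.857 - 0)²/40 = 1.176 W
P_total = P_R1 + P_R2 = 2.057 W

Final answer: 2.057 W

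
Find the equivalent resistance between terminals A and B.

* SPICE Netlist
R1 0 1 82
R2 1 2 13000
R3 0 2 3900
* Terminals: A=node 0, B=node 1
Reduce the network between node 0 (A) and node 1 (B) by series/parallel combination:
  Rs1 = R3 + R2 (series, joined only at node 2) = 3900 + 13000 = 16900 Ω
  Rp1 = R1 ‖ Rs1 (parallel, both between nodes 0 and 1) = 1/(1/82 + 1/16900) = 81.6 Ω
R_eq = 81.6 Ω

Final answer: 81.6 Ω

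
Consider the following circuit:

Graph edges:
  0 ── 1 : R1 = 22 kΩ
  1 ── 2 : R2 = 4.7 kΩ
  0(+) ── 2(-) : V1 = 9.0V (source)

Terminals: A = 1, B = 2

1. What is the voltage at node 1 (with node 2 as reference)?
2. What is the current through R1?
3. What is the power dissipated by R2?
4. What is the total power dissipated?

Nodal analysis, taking node 2 as the 0 V reference.
Source V1 fixes V_0 = 9 V.
KCL at each unknown node (sum of currents leaving = 0; resistances in Ω):
  Node 1: (V_1 - 9)/22000 + (V_1 - 0)/4700 = 0
Collecting terms: 0.0002582 × V_1 = 0.0004091  =>  V_1 = 1.584 V
Part 1:
  Read off the nodal solution: V_1 = 1.584 V
Part 2:
  I_R1 = (V_0 - V_1)/R1 = (9 - 1.584)/22000 = 0.0003371 A
  Magnitude: I_R1 = 0.0003371 A
Part 3:
  I_R2 = (V_1 - V_2)/R2 = (1.584 - 0)/4700 = 0.0003371 A
  P_R2 = I_R2² × R2 = (0.0003371)² × 4700 = 0.000534 W
Part 4:
  Power in each resistor, P = (ΔV)²/R:
    P_R1 = (9 - 1.584)²/22000 = 0.0025 W
    P_R2 = (1.584 - 0)²/4700 = 0.000534 W
  P_total = P_R1 + P_R2 = 0.003034 W

Final answers:
1. V_1 = 1.584 V
2. I_R1 = 0.0003371 A
3. P_R2 = 0.000534 W
4. P_total = 0.003034 W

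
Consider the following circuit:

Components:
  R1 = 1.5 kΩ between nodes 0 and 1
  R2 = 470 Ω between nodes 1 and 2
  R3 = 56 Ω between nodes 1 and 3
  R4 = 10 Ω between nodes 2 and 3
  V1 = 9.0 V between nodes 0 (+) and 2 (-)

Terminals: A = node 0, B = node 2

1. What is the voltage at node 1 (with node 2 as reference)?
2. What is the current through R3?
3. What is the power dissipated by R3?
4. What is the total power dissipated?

Nodal analysis, taking node 2 as the 0 V reference.
Source V1 fixes V_0 = 9 V.
KCL at each unknown node (sum of currents leaving = 0; resistances in Ω):
  Node 1: (V_1 - 9)/1500 + (V_1 - 0)/470 + (V_1 - V_3)/56 = 0
  Node 3: (V_3 - V_1)/56 + (V_3 - 0)/10 = 0
Collecting terms (coefficients in siemens):
  0.02065·V_1 - 0.01786·V_3 = 0.006
  0.1179·V_3 - 0.01786·V_1 = 0
Determinant D = (0.02065)(0.1179) - (-0.01786)(-0.01786) = 0.002115
V_1 = [(0.006)(0.1179) - (-0.01786)(0)]/D = 0.3343 V
V_3 = [(0.02065)(0) - (0.006)(-0.01786)]/D = 0.05066 V
Part 1:
  Read off the nodal solution: V_1 = 0.3343 V
Part 2:
  I_R3 = (V_1 - V_3)/R3 = (0.3343 - 0.05066)/56 = 0.005066 A
  Magnitude: I_R3 = 0.005066 A
Part 3:
  I_R3 = (V_1 - V_3)/R3 = (0.3343 - 0.05066)/56 = 0.005066 A
  P_R3 = I_R3² × R3 = (0.005066)² × 56 = 0.001437 W
Part 4:
  Power in each resistor, P = (ΔV)²/R:
    P_R1 = (9 - 0.3343)²/1500 = 0.05006 W
    P_R2 = (0.3343 - 0)²/470 = 0.0002378 W
    P_R3 = (0.3343 - 0.05066)²/56 = 0.001437 W
    P_R4 = (0 - 0.05066)²/10 = 0.0002566 W
  P_total = P_R1 + P_R2 + P_R3 + P_R4 = 0.05199 W

Final answers:
1. V_1 = 0.3343 V
2. I_R3 = 0.005066 A
3. P_R3 = 0.001437 W
4. P_total = 0.05199 W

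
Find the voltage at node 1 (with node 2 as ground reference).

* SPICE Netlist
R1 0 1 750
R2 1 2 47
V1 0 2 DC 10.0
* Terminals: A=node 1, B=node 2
Nodal analysis, taking node 2 as the 0 V reference.
Source V1 fixes V_0 = 10 V.
KCL at each unknown node (sum of currents leaving = 0; resistances in Ω):
  Node 1: (V_1 - 10)/750 + (V_1 - 0)/47 = 0
Collecting terms: 0.02261 × V_1 = 0.01333  =>  V_1 = 0.5897 V
The requested potential is V_1 = 0.5897 V.

Final answer: V_1 = 0.5897 V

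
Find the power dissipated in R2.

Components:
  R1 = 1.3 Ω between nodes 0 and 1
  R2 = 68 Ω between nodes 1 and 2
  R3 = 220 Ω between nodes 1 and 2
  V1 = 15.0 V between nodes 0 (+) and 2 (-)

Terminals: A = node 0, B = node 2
Nodal analysis, taking node 2 as the 0 V reference.
Source V1 fixes V_0 = 15 V.
KCL at each unknown node (sum of currents leaving = 0; resistances in Ω):
  Node 1: (V_1 - 15)/1.3 + (V_1 - 0)/68 + (V_1 - 0)/220 = 0
Collecting terms: 0.7885 × V_1 = 11.54  =>  V_1 = 14.63 V
I_R2 = (V_1 - V_2)/R2 = (14.63 - 0)/68 = 0.2152 A
P_R2 = I_R2² × R2 = (0.2152)² × 68 = 3.149 W

Final answer: 3.149 W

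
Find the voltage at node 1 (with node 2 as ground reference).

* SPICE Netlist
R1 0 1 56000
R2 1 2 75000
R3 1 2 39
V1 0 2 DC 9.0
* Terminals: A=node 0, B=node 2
Nodal analysis, taking node 2 as the 0 V reference.
Source V1 fixes V_0 = 9 V.
KCL at each unknown node (sum of currents leaving = 0; resistances in Ω):
  Node 1: (V_1 - 9)/56000 + (V_1 - 0)/75000 + (V_1 - 0)/39 = 0
Collecting terms: 0.02567 × V_1 = 0.0001607  =>  V_1 = 0.00626 V
The requested potential is V_1 = 0.00626 V.

Final answer: V_1 = 0.00626 V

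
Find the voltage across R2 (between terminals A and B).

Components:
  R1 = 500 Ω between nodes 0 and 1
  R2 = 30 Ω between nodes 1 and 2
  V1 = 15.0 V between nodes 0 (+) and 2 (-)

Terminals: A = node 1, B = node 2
R1 and R2 are in series across V1 (node 0 → node 1 → node 2), and the output A–B is taken across R2, so this is a voltage divider.
Series current: I = V1/(R1 + R2) = 15/(500 + 30) = 15/530 = 0.0283 A
V_R2 = I × R2 = V1 × R2/(R1 + R2) = 15 × 30/530 = 0.8491 V

Final answer: 0.8491 V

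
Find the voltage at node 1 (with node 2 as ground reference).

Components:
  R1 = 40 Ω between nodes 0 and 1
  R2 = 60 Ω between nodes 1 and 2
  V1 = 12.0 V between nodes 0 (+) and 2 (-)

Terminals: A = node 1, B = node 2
Nodal analysis, taking node 2 as the 0 V reference.
Source V1 fixes V_0 = 12 V.
KCL at each unknown node (sum of currents leaving = 0; resistances in Ω):
  Node 1: (V_1 - 12)/40 + (V_1 - 0)/60 = 0
Collecting terms: 0.04167 × V_1 = 0.3  =>  V_1 = 7.2 V
The requested potential is V_1 = 7.2 V.

Final answer: V_1 = 7.2 V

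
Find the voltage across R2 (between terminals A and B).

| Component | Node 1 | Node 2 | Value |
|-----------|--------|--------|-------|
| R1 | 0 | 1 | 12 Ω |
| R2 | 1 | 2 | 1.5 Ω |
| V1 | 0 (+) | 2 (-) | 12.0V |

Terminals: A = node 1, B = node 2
R1 and R2 are in series across V1 (node 0 → node 1 → node 2), and the output A–B is taken across R2, so this is a voltage divider.
Series current: I = V1/(R1 + R2) = 12/(12 + 1.5) = 12/13.5 = 0.8889 A
V_R2 = I × R2 = V1 × R2/(R1 + R2) = 12 × 1.5/13.5 = 1.333 V

Final answer: 1.333 V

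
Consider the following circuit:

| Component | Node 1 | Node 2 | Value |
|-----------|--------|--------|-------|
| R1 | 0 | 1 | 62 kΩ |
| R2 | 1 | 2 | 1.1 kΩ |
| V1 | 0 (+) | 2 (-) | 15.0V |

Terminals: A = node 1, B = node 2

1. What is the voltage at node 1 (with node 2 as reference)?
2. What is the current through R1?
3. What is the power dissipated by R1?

Nodal analysis, taking node 2 as the 0 V reference.
Source V1 fixes V_0 = 15 V.
KCL at each unknown node (sum of currents leaving = 0; resistances in Ω):
  Node 1: (V_1 - 15)/62000 + (V_1 - 0)/1100 = 0
Collecting terms: 0.0009252 × V_1 = 0.0002419  =>  V_1 = 0.2615 V
Part 1:
  Read off the nodal solution: V_1 = 0.2615 V
Part 2:
  I_R1 = (V_0 - V_1)/R1 = (15 - 0.2615)/62000 = 0.0002377 A
  Magnitude: I_R1 = 0.0002377 A
Part 3:
  I_R1 = (V_0 - V_1)/R1 = (15 - 0.2615)/62000 = 0.0002377 A
  P_R1 = I_R1² × R1 = (0.0002377)² × 62000 = 0.003504 W

Final answers:
1. V_1 = 0.2615 V
2. I_R1 = 0.0002377 A
3. P_R1 = 0.003504 W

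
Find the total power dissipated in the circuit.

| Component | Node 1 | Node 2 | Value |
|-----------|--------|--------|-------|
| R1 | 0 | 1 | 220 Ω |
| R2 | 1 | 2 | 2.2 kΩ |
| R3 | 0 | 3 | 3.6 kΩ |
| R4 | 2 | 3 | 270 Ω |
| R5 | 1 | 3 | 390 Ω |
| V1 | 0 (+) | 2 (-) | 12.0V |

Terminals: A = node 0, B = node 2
Nodal analysis, taking node 2 as the 0 V reference.
Source V1 fixes V_0 = 12 V.
KCL at each unknown node (sum of currents leaving = 0; resistances in Ω):
  Node 1: (V_1 - 12)/220 + (V_1 - 0)/2200 + (V_1 - V_3)/390 = 0
  Node 3: (V_3 - 12)/3600 + (V_3 - 0)/270 + (V_3 - V_1)/390 = 0
Collecting terms (coefficients in siemens):
  0.007564·V_1 - 0.002564·V_3 = 0.05455
  0.006546·V_3 - 0.002564·V_1 = 0.003333
Determinant D = (0.007564)(0.006546) - (-0.002564)(-0.002564) = 0.00004294
V_1 = [(0.05455)(0.006546) - (-0.002564)(0.003333)]/D = 8.514 V
V_3 = [(0.007564)(0.003333) - (0.05455)(-0.002564)]/D = 3.845 V
Power in each resistor, P = (ΔV)²/R:
  P_R1 = (12 - 8.514)²/220 = 0.05523 W
  P_R2 = (8.514 - 0)²/2200 = 0.03295 W
  P_R3 = (12 - 3.845)²/3600 = 0.01848 W
  P_R4 = (0 - 3.845)²/270 = 0.05474 W
  P_R5 = (8.514 - 3.845)²/390 = 0.05591 W
P_total = P_R1 + P_R2 + P_R3 + P_R4 + P_R5 = 0.2173 W

Final answer: 0.2173 W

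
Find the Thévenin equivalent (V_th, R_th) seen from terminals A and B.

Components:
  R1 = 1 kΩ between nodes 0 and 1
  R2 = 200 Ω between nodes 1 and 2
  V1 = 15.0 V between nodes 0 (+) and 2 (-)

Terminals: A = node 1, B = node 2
Step 1 — V_th is the open-circuit voltage V_A - V_B (nothing connected across the terminals).
Nodal analysis, taking node 2 as the 0 V reference.
Source V1 fixes V_0 = 15 V.
KCL at each unknown node (sum of currents leaving = 0; resistances in Ω):
  Node 1: (V_1 - 15)/1000 + (V_1 - 0)/200 = 0
Collecting terms: 0.006 × V_1 = 0.015  =>  V_1 = 2.5 V
V_th = V_1 - V_2 = 2.5 - 0 = 2.5 V
Step 2 — R_th: zero the source — replace V1 by a short circuit (node 2 merges into node 0) — and find the resistance seen between A (node 1) and B (node 0).
Reduce the network between node 1 (A) and node 0 (B) by series/parallel combination:
  Rp1 = R1 ‖ R2 (parallel, both between nodes 0 and 1) = 1/(1/1000 + 1/200) = 166.7 Ω
R_th = 166.7 Ω

Final answer: V_th = 2.5 V, R_th = 166.7 Ω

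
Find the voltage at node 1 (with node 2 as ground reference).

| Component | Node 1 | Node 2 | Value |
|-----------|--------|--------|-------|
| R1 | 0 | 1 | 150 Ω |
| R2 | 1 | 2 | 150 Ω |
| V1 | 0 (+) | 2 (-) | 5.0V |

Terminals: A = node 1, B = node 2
Nodal analysis, taking node 2 as the 0 V reference.
Source V1 fixes V_0 = 5 V.
KCL at each unknown node (sum of currents leaving = 0; resistances in Ω):
  Node 1: (V_1 - 5)/150 + (V_1 - 0)/150 = 0
Collecting terms: 0.01333 × V_1 = 0.03333  =>  V_1 = 2.5 V
The requested potential is V_1 = 2.5 V.

Final answer: V_1 = 2.5 V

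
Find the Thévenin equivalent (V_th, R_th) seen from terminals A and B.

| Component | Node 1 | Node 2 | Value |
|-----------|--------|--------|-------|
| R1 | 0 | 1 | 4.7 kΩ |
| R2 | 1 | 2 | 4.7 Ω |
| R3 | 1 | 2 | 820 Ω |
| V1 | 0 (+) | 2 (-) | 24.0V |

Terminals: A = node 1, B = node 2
Step 1 — V_th is the open-circuit voltage V_A - V_B (nothing connected across the terminals).
Nodal analysis, taking node 2 as the 0 V reference.
Source V1 fixes V_0 = 24 V.
KCL at each unknown node (sum of currents leaving = 0; resistances in Ω):
  Node 1: (V_1 - 24)/4700 + (V_1 - 0)/4.7 + (V_1 - 0)/820 = 0
Collecting terms: 0.2142 × V_1 = 0.005106  =>  V_1 = 0.02384 V
V_th = V_1 - V_2 = 0.02384 - 0 = 0.02384 V
Step 2 — R_th: zero the source — replace V1 by a short circuit (node 2 merges into node 0) — and find the resistance seen between A (node 1) and B (node 0).
Reduce the network between node 1 (A) and node 0 (B) by series/parallel combination:
  Rp1 = R1 ‖ R2 ‖ R3 (parallel, all between nodes 0 and 1) = 1/(1/4700 + 1/4.7 + 1/820) = 4.669 Ω
R_th = 4.669 Ω

Final answer: V_th = 0.02384 V, R_th = 4.669 Ω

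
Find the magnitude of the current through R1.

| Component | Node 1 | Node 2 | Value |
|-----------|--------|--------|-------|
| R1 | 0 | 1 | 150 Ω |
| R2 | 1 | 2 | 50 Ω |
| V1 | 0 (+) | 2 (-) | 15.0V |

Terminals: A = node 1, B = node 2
Nodal analysis, taking node 2 as the 0 V reference.
Source V1 fixes V_0 = 15 V.
KCL at each unknown node (sum of currents leaving = 0; resistances in Ω):
  Node 1: (V_1 - 15)/150 + (V_1 - 0)/50 = 0
Collecting terms: 0.02667 × V_1 = 0.1  =>  V_1 = 3.75 V
I_R1 = (V_0 - V_1)/R1 = (15 - 3.75)/150 = 0.075 A
|I_R1| = 0.075 A

Final answer: |I_R1| = 0.075 A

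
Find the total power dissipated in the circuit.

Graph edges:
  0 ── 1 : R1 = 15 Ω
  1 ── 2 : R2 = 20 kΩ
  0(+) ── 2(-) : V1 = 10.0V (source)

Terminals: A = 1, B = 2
Nodal analysis, taking node 2 as the 0 V reference.
Source V1 fixes V_0 = 10 V.
KCL at each unknown node (sum of currents leaving = 0; resistances in Ω):
  Node 1: (V_1 - 10)/15 + (V_1 - 0)/20000 = 0
Collecting terms: 0.06672 × V_1 = 0.6667  =>  V_1 = 9.993 V
Power in each resistor, P = (ΔV)²/R:
  P_R1 = (10 - 9.993)²/15 = 0.000003744 W
  P_R2 = (9.993 - 0)²/20000 = 0.004993 W
P_total = P_R1 + P_R2 = 0.004996 W

Final answer: 0.004996 W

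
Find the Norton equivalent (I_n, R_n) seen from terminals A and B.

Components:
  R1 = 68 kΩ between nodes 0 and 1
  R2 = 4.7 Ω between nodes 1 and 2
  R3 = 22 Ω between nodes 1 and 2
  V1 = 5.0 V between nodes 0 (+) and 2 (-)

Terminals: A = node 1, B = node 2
Find the Thévenin equivalent first; then I_n = V_th/R_th and R_n = R_th.
Step 1 — V_th is the open-circuit voltage V_A - V_B (nothing connected across the terminals).
Nodal analysis, taking node 2 as the 0 V reference.
Source V1 fixes V_0 = 5 V.
KCL at each unknown node (sum of currents leaving = 0; resistances in Ω):
  Node 1: (V_1 - 5)/68000 + (V_1 - 0)/4.7 + (V_1 - 0)/22 = 0
Collecting terms: 0.2582 × V_1 = 0.00007353  =>  V_1 = 0.0002847 V
V_th = V_1 - V_2 = 0.0002847 - 0 = 0.0002847 V
Step 2 — R_th: zero the source — replace V1 by a short circuit (node 2 merges into node 0) — and find the resistance seen between A (node 1) and B (node 0).
Reduce the network between node 1 (A) and node 0 (B) by series/parallel combination:
  Rp1 = R1 ‖ R2 ‖ R3 (parallel, all between nodes 0 and 1) = 1/(1/68000 + 1/4.7 + 1/22) = 3.872 Ω
R_th = 3.872 Ω
I_n = V_th/R_th = 0.0002847/3.872 = 0.00007353 A, and R_n = R_th = 3.872 Ω

Final answer: I_n = 7.353e-05 A, R_n = 3.872 Ω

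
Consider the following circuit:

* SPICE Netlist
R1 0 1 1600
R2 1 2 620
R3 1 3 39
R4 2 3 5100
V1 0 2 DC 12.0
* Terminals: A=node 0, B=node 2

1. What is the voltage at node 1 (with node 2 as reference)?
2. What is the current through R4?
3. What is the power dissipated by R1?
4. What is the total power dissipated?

Nodal analysis, taking node 2 as the 0 V reference.
Source V1 fixes V_0 = 12 V.
KCL at each unknown node (sum of currents leaving = 0; resistances in Ω):
  Node 1: (V_1 - 12)/1600 + (V_1 - 0)/620 + (V_1 - V_3)/39 = 0
  Node 3: (V_3 - V_1)/39 + (V_3 - 0)/5100 = 0
Collecting terms (coefficients in siemens):
  0.02788·V_1 - 0.02564·V_3 = 0.0075
  0.02584·V_3 - 0.02564·V_1 = 0
Determinant D = (0.02788)(0.02584) - (-0.02564)(-0.02564) = 0.00006285
V_1 = [(0.0075)(0.02584) - (-0.02564)(0)]/D = 3.083 V
V_3 = [(0.02788)(0) - (0.0075)(-0.02564)]/D = 3.06 V
Part 1:
  Read off the nodal solution: V_1 = 3.083 V
Part 2:
  I_R4 = (V_2 - V_3)/R4 = (0 - 3.06)/5100 = -0.0006 A
  Magnitude: I_R4 = 0.0006 A
Part 3:
  I_R1 = (V_0 - V_1)/R1 = (12 - 3.083)/1600 = 0.005573 A
  P_R1 = I_R1² × R1 = (0.005573)² × 1600 = 0.04969 W
Part 4:
  Power in each resistor, P = (ΔV)²/R:
    P_R1 = (12 - 3.083)²/1600 = 0.04969 W
    P_R2 = (3.083 - 0)²/620 = 0.01533 W
    P_R3 = (3.083 - 3.06)²/39 = 0.00001404 W
    P_R4 = (0 - 3.06)²/5100 = 0.001836 W
  P_total = P_R1 + P_R2 + P_R3 + P_R4 = 0.06688 W

Final answers:
1. V_1 = 3.083 V
2. I_R4 = 0.0006 A
3. P_R1 = 0.04969 W
4. P_total = 0.06688 W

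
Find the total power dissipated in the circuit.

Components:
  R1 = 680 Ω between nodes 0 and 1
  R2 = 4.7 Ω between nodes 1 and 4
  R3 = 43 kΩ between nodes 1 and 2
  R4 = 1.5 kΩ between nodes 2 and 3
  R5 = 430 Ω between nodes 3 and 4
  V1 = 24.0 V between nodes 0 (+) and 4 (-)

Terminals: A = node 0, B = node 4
Nodal analysis, taking node 4 as the 0 V reference.
Source V1 fixes V_0 = 24 V.
KCL at each unknown node (sum of currents leaving = 0; resistances in Ω):
  Node 1: (V_1 - 24)/680 + (V_1 - 0)/4.7 + (V_1 - V_2)/43000 = 0
  Node 2: (V_2 - V_1)/43000 + (V_2 - V_3)/1500 = 0
  Node 3: (V_3 - V_2)/1500 + (V_3 - 0)/430 = 0
Collecting terms (coefficients in siemens):
  0.2143·V_1 - 0.00002326·V_2 = 0.03529
  0.0006899·V_2 - 0.00002326·V_1 - 0.0006667·V_3 = 0
  0.002992·V_3 - 0.0006667·V_2 = 0
Solving these 3 simultaneous equations (Gaussian elimination) gives:
  V_1 = 0.1647 V, V_2 = 0.007076 V, V_3 = 0.001577 V
Power in each resistor, P = (ΔV)²/R:
  P_R1 = (24 - 0.1647)²/680 = 0.8355 W
  P_R2 = (0.1647 - 0)²/4.7 = 0.005773 W
  P_R3 = (0.1647 - 0.007076)²/43000 = 0.000000578 W
  P_R4 = (0.007076 - 0.001577)²/1500 = 0.00000002016 W
  P_R5 = (0.001577 - 0)²/430 = 0.00000000578 W
P_total = P_R1 + P_R2 + P_R3 + P_R4 + P_R5 = 0.8412 W

Final answer: 0.8412 W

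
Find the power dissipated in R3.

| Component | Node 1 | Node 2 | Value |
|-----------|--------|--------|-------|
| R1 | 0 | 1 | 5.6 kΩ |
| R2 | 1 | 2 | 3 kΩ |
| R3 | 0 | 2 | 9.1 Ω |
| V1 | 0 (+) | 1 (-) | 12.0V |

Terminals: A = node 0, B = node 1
Nodal analysis, taking node 1 as the 0 V reference.
Source V1 fixes V_0 = 12 V.
KCL at each unknown node (sum of currents leaving = 0; resistances in Ω):
  Node 2: (V_2 - 0)/3000 + (V_2 - 12)/9.1 = 0
Collecting terms: 0.1102 × V_2 = 1.319  =>  V_2 = 11.96 V
I_R3 = (V_0 - V_2)/R3 = (12 - 11.96)/9.1 = 0.003988 A
P_R3 = I_R3² × R3 = (0.003988)² × 9.1 = 0.0001447 W

Final answer: 0.0001447 W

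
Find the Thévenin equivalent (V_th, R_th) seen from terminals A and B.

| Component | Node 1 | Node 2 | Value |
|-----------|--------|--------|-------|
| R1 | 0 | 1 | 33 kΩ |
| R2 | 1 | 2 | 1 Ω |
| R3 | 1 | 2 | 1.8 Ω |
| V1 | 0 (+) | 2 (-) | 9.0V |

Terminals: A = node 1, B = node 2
Step 1 — V_th is the open-circuit voltage V_A - V_B (nothing connected across the terminals).
Nodal analysis, taking node 2 as the 0 V reference.
Source V1 fixes V_0 = 9 V.
KCL at each unknown node (sum of currents leaving = 0; resistances in Ω):
  Node 1: (V_1 - 9)/33000 + (V_1 - 0)/1 + (V_1 - 0)/1.8 = 0
Collecting terms: 1.556 × V_1 = 0.0002727  =>  V_1 = 0.0001753 V
V_th = V_1 - V_2 = 0.0001753 - 0 = 0.0001753 V
Step 2 — R_th: zero the source — replace V1 by a short circuit (node 2 merges into node 0) — and find the resistance seen between A (node 1) and B (node 0).
Reduce the network between node 1 (A) and node 0 (B) by series/parallel combination:
  Rp1 = R1 ‖ R2 ‖ R3 (parallel, all between nodes 0 and 1) = 1/(1/33000 + 1/1 + 1/1.8) = 0.6428 Ω
R_th = 0.6428 Ω

Final answer: V_th = 0.0001753 V, R_th = 0.6428 Ω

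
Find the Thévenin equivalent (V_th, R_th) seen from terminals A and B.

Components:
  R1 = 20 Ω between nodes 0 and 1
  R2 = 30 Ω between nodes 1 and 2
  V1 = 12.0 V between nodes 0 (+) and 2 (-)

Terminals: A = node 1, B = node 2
Step 1 — V_th is the open-circuit voltage V_A - V_B (nothing connected across the terminals).
Nodal analysis, taking node 2 as the 0 V reference.
Source V1 fixes V_0 = 12 V.
KCL at each unknown node (sum of currents leaving = 0; resistances in Ω):
  Node 1: (V_1 - 12)/20 + (V_1 - 0)/30 = 0
Collecting terms: 0.08333 × V_1 = 0.6  =>  V_1 = 7.2 V
V_th = V_1 - V_2 = 7.2 - 0 = 7.2 V
Step 2 — R_th: zero the source — replace V1 by a short circuit (node 2 merges into node 0) — and find the resistance seen between A (node 1) and B (node 0).
Reduce the network between node 1 (A) and node 0 (B) by series/parallel combination:
  Rp1 = R1 ‖ R2 (parallel, both between nodes 0 and 1) = 1/(1/20 + 1/30) = 12 Ω
R_th = 12 Ω

Final answer: V_th = 7.2 V, R_th = 12 Ω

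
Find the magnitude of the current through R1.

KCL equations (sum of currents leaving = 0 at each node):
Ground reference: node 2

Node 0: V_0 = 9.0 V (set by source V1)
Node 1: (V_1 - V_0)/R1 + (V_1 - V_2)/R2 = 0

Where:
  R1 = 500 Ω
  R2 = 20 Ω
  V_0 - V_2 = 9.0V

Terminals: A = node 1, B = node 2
Nodal analysis, taking node 2 as the 0 V reference.
Source V1 fixes V_0 = 9 V.
KCL at each unknown node (sum of currents leaving = 0; resistances in Ω):
  Node 1: (V_1 - 9)/500 + (V_1 - 0)/20 = 0
Collecting terms: 0.052 × V_1 = 0.018  =>  V_1 = 0.3462 V
I_R1 = (V_0 - V_1)/R1 = (9 - 0.3462)/500 = 0.01731 A
|I_R1| = 0.01731 A

Final answer: |I_R1| = 0.01731 A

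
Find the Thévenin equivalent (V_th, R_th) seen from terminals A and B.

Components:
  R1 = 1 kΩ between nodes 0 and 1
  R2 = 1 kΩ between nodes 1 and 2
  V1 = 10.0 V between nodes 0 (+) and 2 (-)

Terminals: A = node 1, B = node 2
Step 1 — V_th is the open-circuit voltage V_A - V_B (nothing connected across the terminals).
Nodal analysis, taking node 2 as the 0 V reference.
Source V1 fixes V_0 = 10 V.
KCL at each unknown node (sum of currents leaving = 0; resistances in Ω):
  Node 1: (V_1 - 10)/1000 + (V_1 - 0)/1000 = 0
Collecting terms: 0.002 × V_1 = 0.01  =>  V_1 = 5 V
V_th = V_1 - V_2 = 5 - 0 = 5 V
Step 2 — R_th: zero the source — replace V1 by a short circuit (node 2 merges into node 0) — and find the resistance seen between A (node 1) and B (node 0).
Reduce the network between node 1 (A) and node 0 (B) by series/parallel combination:
  Rp1 = R1 ‖ R2 (parallel, both between nodes 0 and 1) = 1/(1/1000 + 1/1000) = 500 Ω
R_th = 500 Ω

Final answer: V_th = 5 V, R_th = 500 Ω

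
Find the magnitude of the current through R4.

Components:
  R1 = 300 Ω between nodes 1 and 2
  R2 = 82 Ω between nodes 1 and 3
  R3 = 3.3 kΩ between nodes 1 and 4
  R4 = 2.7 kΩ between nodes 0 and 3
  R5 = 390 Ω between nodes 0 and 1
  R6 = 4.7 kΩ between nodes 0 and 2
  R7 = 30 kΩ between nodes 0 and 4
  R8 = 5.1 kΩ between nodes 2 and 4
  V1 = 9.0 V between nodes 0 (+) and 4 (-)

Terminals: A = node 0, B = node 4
Nodal analysis, taking node 4 as the 0 V reference.
Source V1 fixes V_0 = 9 V.
KCL at each unknown node (sum of currents leaving = 0; resistances in Ω):
  Node 1: (V_1 - V_2)/300 + (V_1 - V_3)/82 + (V_1 - 0)/3300 + (V_1 - 9)/390 = 0
  Node 2: (V_2 - V_1)/300 + (V_2 - 9)/4700 + (V_2 - 0)/5100 = 0
  Node 3: (V_3 - V_1)/82 + (V_3 - 9)/2700 = 0
Collecting terms (coefficients in siemens):
  0.0184·V_1 - 0.003333·V_2 - 0.0122·V_3 = 0.02308
  0.003742·V_2 - 0.003333·V_1 = 0.001915
  0.01257·V_3 - 0.0122·V_1 = 0.003333
Solving these 3 simultaneous equations (Gaussian elimination) gives:
  V_1 = 7.803 V, V_2 = 7.462 V, V_3 = 7.838 V
I_R4 = (V_0 - V_3)/R4 = (9 - 7.838)/2700 = 0.0004304 A
|I_R4| = 0.0004304 A

Final answer: |I_R4| = 0.0004304 A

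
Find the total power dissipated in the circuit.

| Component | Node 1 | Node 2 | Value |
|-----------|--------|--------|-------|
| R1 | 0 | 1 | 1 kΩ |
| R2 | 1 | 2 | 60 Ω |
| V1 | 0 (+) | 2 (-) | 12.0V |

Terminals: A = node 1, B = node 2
Nodal analysis, taking node 2 as the 0 V reference.
Source V1 fixes V_0 = 12 V.
KCL at each unknown node (sum of currents leaving = 0; resistances in Ω):
  Node 1: (V_1 - 12)/1000 + (V_1 - 0)/60 = 0
Collecting terms: 0.01767 × V_1 = 0.012  =>  V_1 = 0.6792 V
Power in each resistor, P = (ΔV)²/R:
  P_R1 = (12 - 0.6792)²/1000 = 0.1282 W
  P_R2 = (0.6792 - 0)²/60 = 0.00769 W
P_total = P_R1 + P_R2 = 0.1358 W

Final answer: 0.1358 W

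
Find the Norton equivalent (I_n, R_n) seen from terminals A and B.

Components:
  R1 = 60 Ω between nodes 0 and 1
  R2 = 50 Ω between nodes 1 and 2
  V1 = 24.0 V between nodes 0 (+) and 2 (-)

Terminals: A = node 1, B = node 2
Find the Thévenin equivalent first; then I_n = V_th/R_th and R_n = R_th.
Step 1 — V_th is the open-circuit voltage V_A - V_B (nothing connected across the terminals).
Nodal analysis, taking node 2 as the 0 V reference.
Source V1 fixes V_0 = 24 V.
KCL at each unknown node (sum of currents leaving = 0; resistances in Ω):
  Node 1: (V_1 - 24)/60 + (V_1 - 0)/50 = 0
Collecting terms: 0.03667 × V_1 = 0.4  =>  V_1 = 10.91 V
V_th = V_1 - V_2 = 10.91 - 0 = 10.91 V
Step 2 — R_th: zero the source — replace V1 by a short circuit (node 2 merges into node 0) — and find the resistance seen between A (node 1) and B (node 0).
Reduce the network between node 1 (A) and node 0 (B) by series/parallel combination:
  Rp1 = R1 ‖ R2 (parallel, both between nodes 0 and 1) = 1/(1/60 + 1/50) = 27.27 Ω
R_th = 27.27 Ω
I_n = V_th/R_th = 10.91/27.27 = 0.4 A, and R_n = R_th = 27.27 Ω

Final answer: I_n = 0.4 A, R_n = 27.27 Ω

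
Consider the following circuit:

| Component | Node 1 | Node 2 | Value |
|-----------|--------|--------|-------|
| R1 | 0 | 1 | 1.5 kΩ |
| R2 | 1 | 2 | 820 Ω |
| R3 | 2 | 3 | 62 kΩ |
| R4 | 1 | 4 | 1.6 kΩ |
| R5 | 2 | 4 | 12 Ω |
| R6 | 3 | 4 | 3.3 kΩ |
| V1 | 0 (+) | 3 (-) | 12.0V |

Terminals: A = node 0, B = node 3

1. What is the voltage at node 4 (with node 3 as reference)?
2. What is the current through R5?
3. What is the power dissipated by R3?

Nodal analysis, taking node 3 as the 0 V reference.
Source V1 fixes V_0 = 12 V.
KCL at each unknown node (sum of currents leaving = 0; resistances in Ω):
  Node 1: (V_1 - 12)/1500 + (V_1 - V_2)/820 + (V_1 - V_4)/1600 = 0
  Node 2: (V_2 - V_1)/820 + (V_2 - 0)/62000 + (V_2 - V_4)/12 = 0
  Node 4: (V_4 - V_1)/1600 + (V_4 - V_2)/12 + (V_4 - 0)/3300 = 0
Collecting terms (coefficients in siemens):
  0.002511·V_1 - 0.00122·V_2 - 0.000625·V_4 = 0.008
  0.08457·V_2 - 0.00122·V_1 - 0.08333·V_4 = 0
  0.08426·V_4 - 0.000625·V_1 - 0.08333·V_2 = 0
Solving these 3 simultaneous equations (Gaussian elimination) gives:
  V_1 = 8.525 V, V_2 = 7.275 V, V_4 = 7.258 V
Part 1:
  Read off the nodal solution: V_4 = 7.258 V
Part 2:
  I_R5 = (V_2 - V_4)/R5 = (7.275 - 7.258)/12 = 0.001407 A
  Magnitude: I_R5 = 0.001407 A
Part 3:
  I_R3 = (V_2 - V_3)/R3 = (7.275 - 0)/62000 = 0.0001173 A
  P_R3 = I_R3² × R3 = (0.0001173)² × 62000 = 0.0008536 W

Final answers:
1. V_4 = 7.258 V
2. I_R5 = 0.001407 A
3. P_R3 = 0.0008536 W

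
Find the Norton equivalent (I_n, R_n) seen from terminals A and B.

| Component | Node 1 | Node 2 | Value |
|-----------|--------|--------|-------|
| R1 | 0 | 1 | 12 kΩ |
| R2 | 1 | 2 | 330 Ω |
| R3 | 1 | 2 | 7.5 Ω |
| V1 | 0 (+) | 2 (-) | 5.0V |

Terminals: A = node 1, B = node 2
Find the Thévenin equivalent first; then I_n = V_th/R_th and R_n = R_th.
Step 1 — V_th is the open-circuit voltage V_A - V_B (nothing connected across the terminals).
Nodal analysis, taking node 2 as the 0 V reference.
Source V1 fixes V_0 = 5 V.
KCL at each unknown node (sum of currents leaving = 0; resistances in Ω):
  Node 1: (V_1 - 5)/12000 + (V_1 - 0)/330 + (V_1 - 0)/7.5 = 0
Collecting terms: 0.1364 × V_1 = 0.0004167  =>  V_1 = 0.003054 V
V_th = V_1 - V_2 = 0.003054 - 0 = 0.003054 V
Step 2 — R_th: zero the source — replace V1 by a short circuit (node 2 merges into node 0) — and find the resistance seen between A (node 1) and B (node 0).
Reduce the network between node 1 (A) and node 0 (B) by series/parallel combination:
  Rp1 = R1 ‖ R2 ‖ R3 (parallel, all between nodes 0 and 1) = 1/(1/12000 + 1/330 + 1/7.5) = 7.329 Ω
R_th = 7.329 Ω
I_n = V_th/R_th = 0.003054/7.329 = 0.0004167 A, and R_n = R_th = 7.329 Ω

Final answer: I_n = 0.0004167 A, R_n = 7.329 Ω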